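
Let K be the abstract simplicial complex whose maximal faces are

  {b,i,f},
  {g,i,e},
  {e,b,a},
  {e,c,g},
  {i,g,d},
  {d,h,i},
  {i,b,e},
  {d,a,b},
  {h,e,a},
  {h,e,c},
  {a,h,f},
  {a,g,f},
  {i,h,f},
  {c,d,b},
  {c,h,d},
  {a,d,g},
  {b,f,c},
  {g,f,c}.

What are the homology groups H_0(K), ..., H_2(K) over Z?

Order the vertices as a < b < c < d < e < f < g < h < i. Listing each simplex with vertices in this order, K has dimension 2 with simplices:

  0-simplices (9): a, b, c, d, e, f, g, h, i
  1-simplices (27): ab, ad, ae, af, ag, ah, bc, bd, be, bf, bi, cd, ce, cf, cg, ch, dg, dh, di, eg, eh, ei, fg, fh, fi, gi, hi
  2-simplices (18): abd, abe, adg, aeh, afg, afh, bcd, bcf, bei, bfi, cdh, ceg, ceh, cfg, dgi, dhi, egi, fhi

Hence C_0 ≅ Z^9, C_1 ≅ Z^27, C_2 ≅ Z^18.

Boundary ∂_1: C_1 → C_0 sends each edge [p,q] (with p < q) to q − p. For instance
  ∂dh = h − d.
The resulting 9×27 matrix has rank 8, and its Smith normal form has invariant factors (1,1,1,1,1,1,1,1).

The boundary map ∂_2: C_2 → C_1 acts by ∂[p,q,r] = [q,r] − [p,r] + [p,q]. For instance
  ∂dhi = hi − di + dh,
  ∂dgi = gi − di + dg.
The 27×18 boundary matrix has rank 17 and Smith normal form diag(1,1,1,1,1,1,1,1,1,1,1,1,1,1,1,1,1).

Reading off H_k = ker ∂_k / im ∂_{k+1}:

  H_0: rank C_0 − rank ∂_1 = 9 − 8 = 1, and the invariant factors of ∂_1 are all 1, so H_0 = Z.
  H_1: rank ker ∂_1 − rank ∂_2 = (27 − 8) − 17 = 2, and the invariant factors of ∂_2 are all 1, so H_1 = Z^2.
  H_2: rank ker ∂_2 − rank ∂_3 = (18 − 17) − 0 = 1, and there is no ∂_3, so H_2 = Z.

(K is a triangulation of the torus T^2.)

H_0 = Z,  H_1 = Z^2,  H_2 = Z.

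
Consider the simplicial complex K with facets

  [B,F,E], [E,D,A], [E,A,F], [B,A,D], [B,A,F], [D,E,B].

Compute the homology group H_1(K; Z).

H_1 = 0.

Fix the vertex order A < B < D < E < F and write every simplex with vertices in increasing order. Then dim K = 2 and the simplices of K are:

  0-simplices (5): A, B, D, E, F
  1-simplices (9): AB, AD, AE, AF, BD, BE, BF, DE, EF
  2-simplices (6): ABD, ABF, ADE, AEF, BDE, BEF

giving chain groups C_0 ≅ Z^5, C_1 ≅ Z^9, C_2 ≅ Z^6.

Boundary ∂_1: C_1 → C_0 sends each edge [p,q] (with p < q) to q − p. For instance
  ∂DE = E − D.
The 5×9 boundary matrix has rank 4 and Smith normal form diag(1,1,1,1).

Boundary ∂_2: C_2 → C_1 acts by ∂[p,q,r] = [q,r] − [p,r] + [p,q]. For instance
  ∂ABD = BD − AD + AB,
  ∂AEF = EF − AF + AE.
The 9×6 boundary matrix has rank 5 and Smith normal form diag(1,1,1,1,1).

Reading off H_k = ker ∂_k / im ∂_{k+1}:

  H_1: rank ker ∂_1 − rank ∂_2 = (9 − 4) − 5 = 0, and the invariant factors of ∂_2 are all 1, so H_1 ≅ 0.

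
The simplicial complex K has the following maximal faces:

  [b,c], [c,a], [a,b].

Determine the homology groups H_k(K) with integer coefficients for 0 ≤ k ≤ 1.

Take the total order a < b < c on the vertex set. Then K (dimension 1) consists of the simplices:

  0-simplices (3): a, b, c
  1-simplices (3): ab, ac, bc

giving chain groups C_0 ≅ Z^3, C_1 ≅ Z^3.

Boundary ∂_1: C_1 → C_0 sends each edge [p,q] (with p < q) to q − p. For instance
  ∂bc = c − b.
The resulting 3×3 matrix has rank 2, and its Smith normal form has invariant factors (1,1).

From H_k ≅ ker(∂_k) / im(∂_{k+1}) we obtain:

  H_0: rank C_0 − rank ∂_1 = 3 − 2 = 1, and the invariant factors of ∂_1 are all 1, so H_0 = Z.
  H_1: rank ker ∂_1 − rank ∂_2 = (3 − 2) − 0 = 1, and there is no ∂_2, so H_1 = Z.

H_0 ≅ Z,  H_1 ≅ Z.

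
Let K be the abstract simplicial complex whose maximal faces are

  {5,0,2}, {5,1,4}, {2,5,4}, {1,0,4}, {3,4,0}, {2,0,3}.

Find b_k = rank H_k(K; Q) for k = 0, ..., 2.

Fix the vertex order 0 < 1 < 2 < 3 < 4 < 5 and write every simplex with vertices in increasing order. Then dim K = 2 and the simplices of K are:

  0-simplices (6): [0], [1], [2], [3], [4], [5]
  1-simplices (12): [0,1], [0,2], [0,3], [0,4], [0,5], [1,4], [1,5], [2,3], [2,4], [2,5], [3,4], [4,5]
  2-simplices (6): [0,1,4], [0,2,3], [0,2,5], [0,3,4], [1,4,5], [2,4,5]

so the chain groups are C_0 ≅ Z^6, C_1 ≅ Z^12, C_2 ≅ Z^6.

Boundary ∂_1: C_1 → C_0 sends each edge [p,q] (with p < q) to q − p. For instance
  ∂[2,5] = [5] − [2].
This gives a 6×12 integer matrix of rank 5; reducing to Smith normal form yields diagonal entries (1,1,1,1,1).

∂_2: C_2 → C_1 maps a triangle to the signed sum of its edges. For instance
  ∂[0,2,5] = [2,5] − [0,5] + [0,2],
  ∂[0,3,4] = [3,4] − [0,4] + [0,3].
The 12×6 boundary matrix has rank 6 and Smith normal form diag(1,1,1,1,1,1).

From H_k ≅ ker(∂_k) / im(∂_{k+1}) we obtain:

  H_0: rank C_0 − rank ∂_1 = 6 − 5 = 1, and the invariant factors of ∂_1 are all 1, so H_0 = Z.
  H_1: rank ker ∂_1 − rank ∂_2 = (12 − 5) − 6 = 1, and the invariant factors of ∂_2 are all 1, so H_1 = Z.
  H_2: rank ker ∂_2 − rank ∂_3 = (6 − 6) − 0 = 0, and there is no ∂_3, so H_2 = 0.

As a check, the Euler characteristic is 6 − 12 + 6 = 0, which agrees with 1 − 1 + 0 = 0.

Hence the Betti numbers are b_0 = 1, b_1 = 1, b_2 = 0.

b_0 = 1, b_1 = 1, b_2 = 0.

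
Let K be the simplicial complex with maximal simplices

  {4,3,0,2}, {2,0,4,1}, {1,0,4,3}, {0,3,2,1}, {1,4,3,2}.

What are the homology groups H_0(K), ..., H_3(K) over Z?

H_0 = Z,  H_1 = 0,  H_2 = 0,  H_3 = Z.

Take the total order 0 < 1 < 2 < 3 < 4 on the vertex set. Then K (dimension 3) consists of the simplices:

  0-simplices (5): [0], [1], [2], [3], [4]
  1-simplices (10): [0,1], [0,2], [0,3], [0,4], [1,2], [1,3], [1,4], [2,3], [2,4], [3,4]
  2-simplices (10): [0,1,2], [0,1,3], [0,1,4], [0,2,3], [0,2,4], [0,3,4], [1,2,3], [1,2,4], [1,3,4], [2,3,4]
  3-simplices (5): [0,1,2,3], [0,1,2,4], [0,1,3,4], [0,2,3,4], [1,2,3,4]

so the chain groups are C_0 ≅ Z^5, C_1 ≅ Z^10, C_2 ≅ Z^10, C_3 ≅ Z^5.

Boundary ∂_1: C_1 → C_0 sends each edge [p,q] (with p < q) to q − p. For instance
  ∂[0,2] = [2] − [0].
As a 5×10 matrix over Z this has rank 4, with invariant factors (1,1,1,1).

The boundary map ∂_2: C_2 → C_1 maps a triangle to the signed sum of its edges. For instance
  ∂[1,2,3] = [2,3] − [1,3] + [1,2],
  ∂[0,2,3] = [2,3] − [0,3] + [0,2].
As a 10×10 matrix over Z this has rank 6, with invariant factors (1,1,1,1,1,1).

∂_3: C_3 → C_2 sends each 3-simplex σ to the alternating sum Σ_i (−1)^i (σ with its i-th vertex removed). For instance
  ∂[0,2,3,4] = [2,3,4] − [0,3,4] + [0,2,4] − [0,2,3],
  ∂[1,2,3,4] = [2,3,4] − [1,3,4] + [1,2,4] − [1,2,3].
This gives a 10×5 integer matrix of rank 4; reducing to Smith normal form yields diagonal entries (1,1,1,1).

Reading off H_k = ker ∂_k / im ∂_{k+1}:

  H_0: rank C_0 − rank ∂_1 = 5 − 4 = 1, and the invariant factors of ∂_1 are all 1, so H_0 = Z.
  H_1: rank ker ∂_1 − rank ∂_2 = (10 − 4) − 6 = 0, and the invariant factors of ∂_2 are all 1, so H_1 = 0.
  H_2: rank ker ∂_2 − rank ∂_3 = (10 − 6) − 4 = 0, and the invariant factors of ∂_3 are all 1, so H_2 = 0.
  H_3: rank ker ∂_3 − rank ∂_4 = (5 − 4) − 0 = 1, and there is no ∂_4, so H_3 = Z.

(K is a triangulation of the 3-sphere S^3.)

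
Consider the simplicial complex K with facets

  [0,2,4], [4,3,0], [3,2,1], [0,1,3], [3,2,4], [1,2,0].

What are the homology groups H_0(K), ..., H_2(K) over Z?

H_0 = Z,  H_1 = 0,  H_2 = Z.

Order the vertices as 0 < 1 < 2 < 3 < 4. Listing each simplex with vertices in this order, K has dimension 2 with simplices:

  0-simplices (5): [0], [1], [2], [3], [4]
  1-simplices (9): [0,1], [0,2], [0,3], [0,4], [1,2], [1,3], [2,3], [2,4], [3,4]
  2-simplices (6): [0,1,2], [0,1,3], [0,2,4], [0,3,4], [1,2,3], [2,3,4]

giving chain groups C_0 ≅ Z^5, C_1 ≅ Z^9, C_2 ≅ Z^6.

The boundary map ∂_1: C_1 → C_0 maps an edge to its endpoints' difference, ∂[p,q] = q − p. For instance
  ∂[1,3] = [3] − [1].
As a 5×9 matrix over Z this has rank 4, with invariant factors (1,1,1,1).

∂_2: C_2 → C_1 maps a triangle to the signed sum of its edges. For instance
  ∂[0,1,3] = [1,3] − [0,3] + [0,1],
  ∂[1,2,3] = [2,3] − [1,3] + [1,2].
The 9×6 boundary matrix has rank 5 and Smith normal form diag(1,1,1,1,1).

Computing H_k = (kernel of ∂_k) / (image of ∂_{k+1}):

  H_0: rank C_0 − rank ∂_1 = 5 − 4 = 1, and the invariant factors of ∂_1 are all 1, so H_0 ≅ Z.
  H_1: rank ker ∂_1 − rank ∂_2 = (9 − 4) − 5 = 0, and the invariant factors of ∂_2 are all 1, so H_1 ≅ 0.
  H_2: rank ker ∂_2 − rank ∂_3 = (6 − 5) − 0 = 1, and there is no ∂_3, so H_2 ≅ Z.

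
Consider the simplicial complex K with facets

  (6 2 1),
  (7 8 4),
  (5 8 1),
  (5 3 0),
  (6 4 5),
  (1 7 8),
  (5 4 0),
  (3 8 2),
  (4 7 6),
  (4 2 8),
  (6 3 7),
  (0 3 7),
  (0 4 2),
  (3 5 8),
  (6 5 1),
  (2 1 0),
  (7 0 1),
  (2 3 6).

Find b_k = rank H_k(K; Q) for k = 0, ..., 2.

Order the vertices as 0 < 1 < 2 < 3 < 4 < 5 < 6 < 7 < 8. Listing each simplex with vertices in this order, K has dimension 2 with simplices:

  0-simplices (9): [0], [1], [2], [3], [4], [5], [6], [7], [8]
  1-simplices (27): (27 of them)
  2-simplices (18): [0,1,2], [0,1,7], [0,2,4], [0,3,5], [0,3,7], [0,4,5], [1,2,6], [1,5,6], [1,5,8], [1,7,8], [2,3,6], [2,3,8], [2,4,8], [3,5,8], [3,6,7], [4,5,6], [4,6,7], [4,7,8]

Hence C_0 ≅ Z^9, C_1 ≅ Z^27, C_2 ≅ Z^18.

The boundary map ∂_1: C_1 → C_0 maps an edge to its endpoints' difference, ∂[p,q] = q − p.
This gives a 9×27 integer matrix of rank 8; reducing to Smith normal form yields diagonal entries (1,1,1,1,1,1,1,1).

The boundary map ∂_2: C_2 → C_1 acts by ∂[p,q,r] = [q,r] − [p,r] + [p,q]. For instance
  ∂[1,5,6] = [5,6] − [1,6] + [1,5],
  ∂[4,5,6] = [5,6] − [4,6] + [4,5].
As a 27×18 matrix over Z this has rank 17, with invariant factors (1,1,1,1,1,1,1,1,1,1,1,1,1,1,1,1,1).

Now H_k = ker ∂_k / im ∂_{k+1}, so:

  H_0: rank C_0 − rank ∂_1 = 9 − 8 = 1, and the invariant factors of ∂_1 are all 1, so H_0 = Z.
  H_1: rank ker ∂_1 − rank ∂_2 = (27 − 8) − 17 = 2, and the invariant factors of ∂_2 are all 1, so H_1 = Z^2.
  H_2: rank ker ∂_2 − rank ∂_3 = (18 − 17) − 0 = 1, and there is no ∂_3, so H_2 = Z.

As a check, the Euler characteristic is 9 − 27 + 18 = 0, which agrees with 1 − 2 + 1 = 0.
(K is a triangulation of the torus T^2.)

Hence the Betti numbers are b_0 = 1, b_1 = 2, b_2 = 1.

b_0 = 1, b_1 = 2, b_2 = 1.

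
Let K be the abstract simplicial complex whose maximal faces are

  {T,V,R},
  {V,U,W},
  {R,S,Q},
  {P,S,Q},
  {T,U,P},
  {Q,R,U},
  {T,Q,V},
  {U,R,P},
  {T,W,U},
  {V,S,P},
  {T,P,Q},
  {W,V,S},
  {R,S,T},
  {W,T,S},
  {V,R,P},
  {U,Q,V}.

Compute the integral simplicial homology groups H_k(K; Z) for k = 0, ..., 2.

H_0 ≅ Z,  H_1 ≅ Z^2,  H_2 ≅ Z.

Order the vertices as P < Q < R < S < T < U < V < W. Listing each simplex with vertices in this order, K has dimension 2 with simplices:

  0-simplices (8): P, Q, R, S, T, U, V, W
  1-simplices (24): PQ, PR, PS, PT, PU, PV, QR, QS, QT, QU, QV, RS, RT, RU, RV, ST, SV, SW, TU, TV, TW, UV, UW, VW
  2-simplices (16): PQS, PQT, PRU, PRV, PSV, PTU, QRS, QRU, QTV, QUV, RST, RTV, STW, SVW, TUW, UVW

so the chain groups are C_0 ≅ Z^8, C_1 ≅ Z^24, C_2 ≅ Z^16.

∂_1: C_1 → C_0 sends each edge [p,q] (with p < q) to q − p.
As a 8×24 matrix over Z this has rank 7, with invariant factors (1,1,1,1,1,1,1).

∂_2: C_2 → C_1 acts by ∂[p,q,r] = [q,r] − [p,r] + [p,q]. For instance
  ∂PSV = SV − PV + PS,
  ∂QTV = TV − QV + QT.
The 24×16 boundary matrix has rank 15 and Smith normal form diag(1,1,1,1,1,1,1,1,1,1,1,1,1,1,1).

Reading off H_k = ker ∂_k / im ∂_{k+1}:

  H_0: rank C_0 − rank ∂_1 = 8 − 7 = 1, and the invariant factors of ∂_1 are all 1, so H_0 ≅ Z.
  H_1: rank ker ∂_1 − rank ∂_2 = (24 − 7) − 15 = 2, and the invariant factors of ∂_2 are all 1, so H_1 ≅ Z^2.
  H_2: rank ker ∂_2 − rank ∂_3 = (16 − 15) − 0 = 1, and there is no ∂_3, so H_2 ≅ Z.

As a check, the Euler characteristic is 8 − 24 + 16 = 0, which agrees with 1 − 2 + 1 = 0.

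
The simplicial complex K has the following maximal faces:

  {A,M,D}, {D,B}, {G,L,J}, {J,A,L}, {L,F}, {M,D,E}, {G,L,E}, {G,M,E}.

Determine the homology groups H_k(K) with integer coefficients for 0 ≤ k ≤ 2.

H_0 = Z,  H_1 = Z,  H_2 = 0.

Take the total order A < B < D < E < F < G < J < L < M on the vertex set. Then K (dimension 2) consists of the simplices:

  0-simplices (9): A, B, D, E, F, G, J, L, M
  1-simplices (15): AD, AJ, AL, AM, BD, DE, DM, EG, EL, EM, FL, GJ, GL, GM, JL
  2-simplices (6): ADM, AJL, DEM, EGL, EGM, GJL

giving chain groups C_0 ≅ Z^9, C_1 ≅ Z^15, C_2 ≅ Z^6.

∂_1: C_1 → C_0 is given by ∂[p,q] = [q] − [p]. For instance
  ∂DE = E − D.
This gives a 9×15 integer matrix of rank 8; reducing to Smith normal form yields diagonal entries (1,1,1,1,1,1,1,1).

∂_2: C_2 → C_1 acts by ∂[p,q,r] = [q,r] − [p,r] + [p,q]. For instance
  ∂AJL = JL − AL + AJ,
  ∂EGM = GM − EM + EG.
This gives a 15×6 integer matrix of rank 6; reducing to Smith normal form yields diagonal entries (1,1,1,1,1,1).

Reading off H_k = ker ∂_k / im ∂_{k+1}:

  H_0: rank C_0 − rank ∂_1 = 9 − 8 = 1, and the invariant factors of ∂_1 are all 1, so H_0 = Z.
  H_1: rank ker ∂_1 − rank ∂_2 = (15 − 8) − 6 = 1, and the invariant factors of ∂_2 are all 1, so H_1 = Z.
  H_2: rank ker ∂_2 − rank ∂_3 = (6 − 6) − 0 = 0, and there is no ∂_3, so H_2 = 0.

As a check, the Euler characteristic is 9 − 15 + 6 = 0, which agrees with 1 − 1 + 0 = 0.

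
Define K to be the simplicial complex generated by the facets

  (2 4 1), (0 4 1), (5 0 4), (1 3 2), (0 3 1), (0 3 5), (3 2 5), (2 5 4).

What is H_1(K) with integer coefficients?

Take the total order 0 < 1 < 2 < 3 < 4 < 5 on the vertex set. Then K (dimension 2) consists of the simplices:

  0-simplices (6): [0], [1], [2], [3], [4], [5]
  1-simplices (12): [0,1], [0,3], [0,4], [0,5], [1,2], [1,3], [1,4], [2,3], [2,4], [2,5], [3,5], [4,5]
  2-simplices (8): [0,1,3], [0,1,4], [0,3,5], [0,4,5], [1,2,3], [1,2,4], [2,3,5], [2,4,5]

giving chain groups C_0 ≅ Z^6, C_1 ≅ Z^12, C_2 ≅ Z^8.

The boundary map ∂_1: C_1 → C_0 is given by ∂[p,q] = [q] − [p]. For instance
  ∂[4,5] = [5] − [4].
This gives a 6×12 integer matrix of rank 5; reducing to Smith normal form yields diagonal entries (1,1,1,1,1).

The boundary map ∂_2: C_2 → C_1 acts by ∂[p,q,r] = [q,r] − [p,r] + [p,q]. For instance
  ∂[0,1,4] = [1,4] − [0,4] + [0,1],
  ∂[2,3,5] = [3,5] − [2,5] + [2,3].
As a 12×8 matrix over Z this has rank 7, with invariant factors (1,1,1,1,1,1,1).

From H_k ≅ ker(∂_k) / im(∂_{k+1}) we obtain:

  H_1: rank ker ∂_1 − rank ∂_2 = (12 − 5) − 7 = 0, and the invariant factors of ∂_2 are all 1, so H_1 = 0.

H_1 ≅ 0.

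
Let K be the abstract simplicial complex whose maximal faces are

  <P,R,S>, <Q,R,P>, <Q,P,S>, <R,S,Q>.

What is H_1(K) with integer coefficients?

H_1 ≅ 0.

Order the vertices as P < Q < R < S. Listing each simplex with vertices in this order, K has dimension 2 with simplices:

  0-simplices (4): P, Q, R, S
  1-simplices (6): PQ, PR, PS, QR, QS, RS
  2-simplices (4): PQR, PQS, PRS, QRS

giving chain groups C_0 ≅ Z^4, C_1 ≅ Z^6, C_2 ≅ Z^4.

The boundary map ∂_1: C_1 → C_0 maps an edge to its endpoints' difference, ∂[p,q] = q − p. For instance
  ∂PR = R − P.
The resulting 4×6 matrix has rank 3, and its Smith normal form has invariant factors (1,1,1).

Boundary ∂_2: C_2 → C_1 maps a triangle to the signed sum of its edges. For instance
  ∂PRS = RS − PS + PR,
  ∂QRS = RS − QS + QR.
The resulting 6×4 matrix has rank 3, and its Smith normal form has invariant factors (1,1,1).

From H_k ≅ ker(∂_k) / im(∂_{k+1}) we obtain:

  H_1: rank ker ∂_1 − rank ∂_2 = (6 − 3) − 3 = 0, and the invariant factors of ∂_2 are all 1, so H_1 ≅ 0.

(K is a triangulation of the 2-sphere S^2.)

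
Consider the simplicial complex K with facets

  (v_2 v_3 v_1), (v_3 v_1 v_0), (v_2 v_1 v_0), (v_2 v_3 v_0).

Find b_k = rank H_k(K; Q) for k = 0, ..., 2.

Fix the vertex order v_0 < v_1 < v_2 < v_3 and write every simplex with vertices in increasing order. Then dim K = 2 and the simplices of K are:

  0-simplices (4): [v_0], [v_1], [v_2], [v_3]
  1-simplices (6): [v_0,v_1], [v_0,v_2], [v_0,v_3], [v_1,v_2], [v_1,v_3], [v_2,v_3]
  2-simplices (4): [v_0,v_1,v_2], [v_0,v_1,v_3], [v_0,v_2,v_3], [v_1,v_2,v_3]

giving chain groups C_0 ≅ Z^4, C_1 ≅ Z^6, C_2 ≅ Z^4.

Boundary ∂_1: C_1 → C_0 is given by ∂[p,q] = [q] − [p]. For instance
  ∂[v_0,v_2] = [v_2] − [v_0].
As a 4×6 matrix over Z this has rank 3, with invariant factors (1,1,1).

∂_2: C_2 → C_1 acts by ∂[p,q,r] = [q,r] − [p,r] + [p,q]. For instance
  ∂[v_0,v_1,v_2] = [v_1,v_2] − [v_0,v_2] + [v_0,v_1],
  ∂[v_0,v_2,v_3] = [v_2,v_3] − [v_0,v_3] + [v_0,v_2].
The 6×4 boundary matrix has rank 3 and Smith normal form diag(1,1,1).

Now H_k = ker ∂_k / im ∂_{k+1}, so:

  H_0: rank C_0 − rank ∂_1 = 4 − 3 = 1, and the invariant factors of ∂_1 are all 1, so H_0 ≅ Z.
  H_1: rank ker ∂_1 − rank ∂_2 = (6 − 3) − 3 = 0, and the invariant factors of ∂_2 are all 1, so H_1 ≅ 0.
  H_2: rank ker ∂_2 − rank ∂_3 = (4 − 3) − 0 = 1, and there is no ∂_3, so H_2 ≅ Z.

As a check, the Euler characteristic is 4 − 6 + 4 = 2, which agrees with 1 − 0 + 1 = 2.
(K is a triangulation of the 2-sphere S^2.)

Hence the Betti numbers are b_0 = 1, b_1 = 0, b_2 = 1.

b_0 = 1, b_1 = 0, b_2 = 1.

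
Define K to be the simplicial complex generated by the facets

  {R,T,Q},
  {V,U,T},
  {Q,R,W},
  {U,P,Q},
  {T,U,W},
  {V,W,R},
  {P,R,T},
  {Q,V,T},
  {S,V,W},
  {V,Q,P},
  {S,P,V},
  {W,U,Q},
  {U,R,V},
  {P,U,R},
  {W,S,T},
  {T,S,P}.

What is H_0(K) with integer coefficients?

Order the vertices as P < Q < R < S < T < U < V < W. Listing each simplex with vertices in this order, K has dimension 2 with simplices:

  0-simplices (8): P, Q, R, S, T, U, V, W
  1-simplices (24): PQ, PR, PS, PT, PU, PV, QR, QT, QU, QV, QW, RT, RU, RV, RW, ST, SV, SW, TU, TV, TW, UV, UW, VW
  2-simplices (16): PQU, PQV, PRT, PRU, PST, PSV, QRT, QRW, QTV, QUW, RUV, RVW, STW, SVW, TUV, TUW

giving chain groups C_0 ≅ Z^8, C_1 ≅ Z^24, C_2 ≅ Z^16.

The boundary map ∂_1: C_1 → C_0 is given by ∂[p,q] = [q] − [p]. For instance
  ∂UV = V − U.
The 8×24 boundary matrix has rank 7 and Smith normal form diag(1,1,1,1,1,1,1).

Boundary ∂_2: C_2 → C_1 sends each 2-simplex [p,q,r] to [q,r] − [p,r] + [p,q]. For instance
  ∂PSV = SV − PV + PS,
  ∂PRT = RT − PT + PR.
The 24×16 boundary matrix has rank 15 and Smith normal form diag(1,1,1,1,1,1,1,1,1,1,1,1,1,1,1).

Computing H_k = (kernel of ∂_k) / (image of ∂_{k+1}):

  H_0: rank C_0 − rank ∂_1 = 8 − 7 = 1, and the invariant factors of ∂_1 are all 1, so H_0 ≅ Z.

H_0 ≅ Z.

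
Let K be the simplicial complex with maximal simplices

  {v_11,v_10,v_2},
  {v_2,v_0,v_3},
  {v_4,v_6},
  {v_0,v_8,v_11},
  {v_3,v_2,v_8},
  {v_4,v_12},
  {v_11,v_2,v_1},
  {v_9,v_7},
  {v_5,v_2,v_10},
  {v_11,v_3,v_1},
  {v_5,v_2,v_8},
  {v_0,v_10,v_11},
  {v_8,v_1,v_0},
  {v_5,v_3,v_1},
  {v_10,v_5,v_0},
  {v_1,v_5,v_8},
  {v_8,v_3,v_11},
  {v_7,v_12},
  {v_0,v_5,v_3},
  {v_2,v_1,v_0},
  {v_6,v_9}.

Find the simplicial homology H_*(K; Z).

H_0 = Z^2,  H_1 = Z^3,  H_2 = Z.

We work with the vertex ordering v_0 < v_1 < v_2 < v_3 < v_4 < v_5 < v_6 < v_7 < v_8 < v_9 < v_10 < v_11 < v_12. The simplices of K, each written with vertices in increasing order, are:

  0-simplices (13): [v_0], [v_1], [v_2], [v_3], [v_4], [v_5], [v_6], [v_7], [v_8], [v_9], [v_10], [v_11], [v_12]
  1-simplices (29): (29 of them)
  2-simplices (16): (16 of them)

giving chain groups C_0 ≅ Z^13, C_1 ≅ Z^29, C_2 ≅ Z^16.

Boundary ∂_1: C_1 → C_0 is given by ∂[p,q] = [q] − [p].
This gives a 13×29 integer matrix of rank 11; reducing to Smith normal form yields diagonal entries (1,1,1,1,1,1,1,1,1,1,1).

Boundary ∂_2: C_2 → C_1 sends each 2-simplex [p,q,r] to [q,r] − [p,r] + [p,q]. For instance
  ∂[v_0,v_5,v_10] = [v_5,v_10] − [v_0,v_10] + [v_0,v_5],
  ∂[v_1,v_3,v_11] = [v_3,v_11] − [v_1,v_11] + [v_1,v_3].
This gives a 29×16 integer matrix of rank 15; reducing to Smith normal form yields diagonal entries (1,1,1,1,1,1,1,1,1,1,1,1,1,1,1).

From H_k ≅ ker(∂_k) / im(∂_{k+1}) we obtain:

  H_0: rank C_0 − rank ∂_1 = 13 − 11 = 2, and the invariant factors of ∂_1 are all 1, so H_0 ≅ Z^2.
  H_1: rank ker ∂_1 − rank ∂_2 = (29 − 11) − 15 = 3, and the invariant factors of ∂_2 are all 1, so H_1 ≅ Z^3.
  H_2: rank ker ∂_2 − rank ∂_3 = (16 − 15) − 0 = 1, and there is no ∂_3, so H_2 ≅ Z.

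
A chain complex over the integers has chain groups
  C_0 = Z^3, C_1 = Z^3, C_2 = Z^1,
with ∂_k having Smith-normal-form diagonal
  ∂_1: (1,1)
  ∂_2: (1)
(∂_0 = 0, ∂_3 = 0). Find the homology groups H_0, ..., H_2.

H_0: b_0 = 3 − 0 − 2 = 1; torsion from ∂_1 factors > 1: none. So H_0 ≅ Z.
H_1: b_1 = 3 − 2 − 1 = 0; torsion from ∂_2 factors > 1: none. So H_1 ≅ 0.
H_2: b_2 = 1 − 1 − 0 = 0; torsion from ∂_3 factors > 1: none. So H_2 ≅ 0.

H_0 ≅ Z,  H_1 = 0,  H_2 = 0.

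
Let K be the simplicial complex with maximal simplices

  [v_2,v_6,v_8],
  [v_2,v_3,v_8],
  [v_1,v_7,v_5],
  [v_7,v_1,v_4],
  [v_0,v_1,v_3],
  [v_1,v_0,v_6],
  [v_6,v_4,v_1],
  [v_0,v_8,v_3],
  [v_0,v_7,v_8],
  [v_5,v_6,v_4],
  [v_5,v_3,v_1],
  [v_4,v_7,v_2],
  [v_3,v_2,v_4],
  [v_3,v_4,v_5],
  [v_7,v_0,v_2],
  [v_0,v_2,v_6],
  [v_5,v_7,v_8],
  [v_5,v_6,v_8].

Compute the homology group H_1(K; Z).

H_1 = Z ⊕ Z/2.

Fix the vertex order v_0 < v_1 < v_2 < v_3 < v_4 < v_5 < v_6 < v_7 < v_8 and write every simplex with vertices in increasing order. Then dim K = 2 and the simplices of K are:

  0-simplices (9): [v_0], [v_1], [v_2], [v_3], [v_4], [v_5], [v_6], [v_7], [v_8]
  1-simplices (27): (27 of them)
  2-simplices (18): (18 of them)

so the chain groups are C_0 ≅ Z^9, C_1 ≅ Z^27, C_2 ≅ Z^18.

∂_1: C_1 → C_0 maps an edge to its endpoints' difference, ∂[p,q] = q − p.
This gives a 9×27 integer matrix of rank 8; reducing to Smith normal form yields diagonal entries (1,1,1,1,1,1,1,1).

Boundary ∂_2: C_2 → C_1 sends each 2-simplex [p,q,r] to [q,r] − [p,r] + [p,q]. For instance
  ∂[v_1,v_5,v_7] = [v_5,v_7] − [v_1,v_7] + [v_1,v_5],
  ∂[v_0,v_7,v_8] = [v_7,v_8] − [v_0,v_8] + [v_0,v_7].
This gives a 27×18 integer matrix of rank 18; reducing to Smith normal form yields diagonal entries (1,1,1,1,1,1,1,1,1,1,1,1,1,1,1,1,1,2).

Now H_k = ker ∂_k / im ∂_{k+1}, so:

  H_1: rank ker ∂_1 − rank ∂_2 = (27 − 8) − 18 = 1, and ∂_2 has invariant factor 2 > 1, so H_1 = Z ⊕ Z/2.

(K is a triangulation of the Klein bottle.)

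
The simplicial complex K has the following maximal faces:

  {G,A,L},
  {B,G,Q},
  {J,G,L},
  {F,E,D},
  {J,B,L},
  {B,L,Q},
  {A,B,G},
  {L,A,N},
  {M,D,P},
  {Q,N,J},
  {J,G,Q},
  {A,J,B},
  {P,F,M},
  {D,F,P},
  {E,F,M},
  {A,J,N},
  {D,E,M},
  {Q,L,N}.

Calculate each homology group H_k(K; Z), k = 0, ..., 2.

H_0 = Z^2,  H_1 = Z/2Z,  H_2 = Z.

Fix the vertex order A < B < D < E < F < G < J < L < M < N < P < Q and write every simplex with vertices in increasing order. Then dim K = 2 and the simplices of K are:

  0-simplices (12): A, B, D, E, F, G, J, L, M, N, P, Q
  1-simplices (27): AB, AG, AJ, AL, AN, BG, BJ, BL, BQ, DE, DF, DM, DP, EF, EM, FM, FP, GJ, GL, GQ, JL, JN, JQ, LN, LQ, MP, NQ
  2-simplices (18): ABG, ABJ, AGL, AJN, ALN, BGQ, BJL, BLQ, DEF, DEM, DFP, DMP, EFM, FMP, GJL, GJQ, JNQ, LNQ

so the chain groups are C_0 ≅ Z^12, C_1 ≅ Z^27, C_2 ≅ Z^18.

The boundary map ∂_1: C_1 → C_0 sends each edge [p,q] (with p < q) to q − p.
This gives a 12×27 integer matrix of rank 10; reducing to Smith normal form yields diagonal entries (1,1,1,1,1,1,1,1,1,1).

The boundary map ∂_2: C_2 → C_1 maps a triangle to the signed sum of its edges. For instance
  ∂DFP = FP − DP + DF,
  ∂GJL = JL − GL + GJ.
The 27×18 boundary matrix has rank 17 and Smith normal form diag(1,1,1,1,1,1,1,1,1,1,1,1,1,1,1,1,2).

From H_k ≅ ker(∂_k) / im(∂_{k+1}) we obtain:

  H_0: rank C_0 − rank ∂_1 = 12 − 10 = 2, and the invariant factors of ∂_1 are all 1, so H_0 ≅ Z^2.
  H_1: rank ker ∂_1 − rank ∂_2 = (27 − 10) − 17 = 0, and ∂_2 has invariant factor 2 > 1, so H_1 ≅ Z/2Z.
  H_2: rank ker ∂_2 − rank ∂_3 = (18 − 17) − 0 = 1, and there is no ∂_3, so H_2 ≅ Z.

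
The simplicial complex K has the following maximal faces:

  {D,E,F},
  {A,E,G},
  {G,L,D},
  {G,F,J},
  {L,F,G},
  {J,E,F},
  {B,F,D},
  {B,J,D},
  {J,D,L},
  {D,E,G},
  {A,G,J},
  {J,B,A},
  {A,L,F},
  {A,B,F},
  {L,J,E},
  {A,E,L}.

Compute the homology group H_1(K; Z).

H_1 ≅ Z^2.

Fix the vertex order A < B < D < E < F < G < J < L and write every simplex with vertices in increasing order. Then dim K = 2 and the simplices of K are:

  0-simplices (8): A, B, D, E, F, G, J, L
  1-simplices (24): AB, AE, AF, AG, AJ, AL, BD, BF, BJ, DE, DF, DG, DJ, DL, EF, EG, EJ, EL, FG, FJ, FL, GJ, GL, JL
  2-simplices (16): ABF, ABJ, AEG, AEL, AFL, AGJ, BDF, BDJ, DEF, DEG, DGL, DJL, EFJ, EJL, FGJ, FGL

so the chain groups are C_0 ≅ Z^8, C_1 ≅ Z^24, C_2 ≅ Z^16.

Boundary ∂_1: C_1 → C_0 maps an edge to its endpoints' difference, ∂[p,q] = q − p. For instance
  ∂FG = G − F.
The 8×24 boundary matrix has rank 7 and Smith normal form diag(1,1,1,1,1,1,1).

∂_2: C_2 → C_1 sends each 2-simplex [p,q,r] to [q,r] − [p,r] + [p,q]. For instance
  ∂AEG = EG − AG + AE,
  ∂ABJ = BJ − AJ + AB.
The resulting 24×16 matrix has rank 15, and its Smith normal form has invariant factors (1,1,1,1,1,1,1,1,1,1,1,1,1,1,1).

Reading off H_k = ker ∂_k / im ∂_{k+1}:

  H_1: rank ker ∂_1 − rank ∂_2 = (24 − 7) − 15 = 2, and the invariant factors of ∂_2 are all 1, so H_1 = Z^2.

(K is a triangulation of the torus T^2.)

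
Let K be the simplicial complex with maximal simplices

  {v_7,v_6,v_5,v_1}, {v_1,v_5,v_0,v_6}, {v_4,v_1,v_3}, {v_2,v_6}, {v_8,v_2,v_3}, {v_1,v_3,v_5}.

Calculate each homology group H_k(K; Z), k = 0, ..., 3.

H_0 = Z,  H_1 = Z,  H_2 = 0,  H_3 = 0.

We work with the vertex ordering v_0 < v_1 < v_2 < v_3 < v_4 < v_5 < v_6 < v_7 < v_8. The simplices of K, each written with vertices in increasing order, are:

  0-simplices (9): [v_0], [v_1], [v_2], [v_3], [v_4], [v_5], [v_6], [v_7], [v_8]
  1-simplices (17): (17 of them)
  2-simplices (10): [v_0,v_1,v_5], [v_0,v_1,v_6], [v_0,v_5,v_6], [v_1,v_3,v_4], [v_1,v_3,v_5], [v_1,v_5,v_6], [v_1,v_5,v_7], [v_1,v_6,v_7], [v_2,v_3,v_8], [v_5,v_6,v_7]
  3-simplices (2): [v_0,v_1,v_5,v_6], [v_1,v_5,v_6,v_7]

giving chain groups C_0 ≅ Z^9, C_1 ≅ Z^17, C_2 ≅ Z^10, C_3 ≅ Z^2.

∂_1: C_1 → C_0 is given by ∂[p,q] = [q] − [p]. For instance
  ∂[v_0,v_6] = [v_6] − [v_0].
This gives a 9×17 integer matrix of rank 8; reducing to Smith normal form yields diagonal entries (1,1,1,1,1,1,1,1).

Boundary ∂_2: C_2 → C_1 maps a triangle to the signed sum of its edges. For instance
  ∂[v_2,v_3,v_8] = [v_3,v_8] − [v_2,v_8] + [v_2,v_3],
  ∂[v_1,v_5,v_6] = [v_5,v_6] − [v_1,v_6] + [v_1,v_5].
The resulting 17×10 matrix has rank 8, and its Smith normal form has invariant factors (1,1,1,1,1,1,1,1).

Boundary ∂_3: C_3 → C_2 sends each 3-simplex σ to the alternating sum Σ_i (−1)^i (σ with its i-th vertex removed). For instance
  ∂[v_0,v_1,v_5,v_6] = [v_1,v_5,v_6] − [v_0,v_5,v_6] + [v_0,v_1,v_6] − [v_0,v_1,v_5],
  ∂[v_1,v_5,v_6,v_7] = [v_5,v_6,v_7] − [v_1,v_6,v_7] + [v_1,v_5,v_7] − [v_1,v_5,v_6].
The 10×2 boundary matrix has rank 2 and Smith normal form diag(1,1).

From H_k ≅ ker(∂_k) / im(∂_{k+1}) we obtain:

  H_0: rank C_0 − rank ∂_1 = 9 − 8 = 1, and the invariant factors of ∂_1 are all 1, so H_0 ≅ Z.
  H_1: rank ker ∂_1 − rank ∂_2 = (17 − 8) − 8 = 1, and the invariant factors of ∂_2 are all 1, so H_1 ≅ Z.
  H_2: rank ker ∂_2 − rank ∂_3 = (10 − 8) − 2 = 0, and the invariant factors of ∂_3 are all 1, so H_2 ≅ 0.
  H_3: rank ker ∂_3 − rank ∂_4 = (2 − 2) − 0 = 0, and there is no ∂_4, so H_3 ≅ 0.

As a check, the Euler characteristic is 9 − 17 + 10 − 2 = 0, which agrees with 1 − 1 + 0 − 0 = 0.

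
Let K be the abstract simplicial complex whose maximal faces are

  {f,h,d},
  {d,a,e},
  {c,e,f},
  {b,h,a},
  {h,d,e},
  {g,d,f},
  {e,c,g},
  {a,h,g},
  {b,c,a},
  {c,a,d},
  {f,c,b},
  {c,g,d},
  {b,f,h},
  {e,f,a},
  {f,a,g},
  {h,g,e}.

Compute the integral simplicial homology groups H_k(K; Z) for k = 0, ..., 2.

We work with the vertex ordering a < b < c < d < e < f < g < h. The simplices of K, each written with vertices in increasing order, are:

  0-simplices (8): a, b, c, d, e, f, g, h
  1-simplices (24): ab, ac, ad, ae, af, ag, ah, bc, bf, bh, cd, ce, cf, cg, de, df, dg, dh, ef, eg, eh, fg, fh, gh
  2-simplices (16): abc, abh, acd, ade, aef, afg, agh, bcf, bfh, cdg, cef, ceg, deh, dfg, dfh, egh

Hence C_0 ≅ Z^8, C_1 ≅ Z^24, C_2 ≅ Z^16.

∂_1: C_1 → C_0 maps an edge to its endpoints' difference, ∂[p,q] = q − p.
As a 8×24 matrix over Z this has rank 7, with invariant factors (1,1,1,1,1,1,1).

Boundary ∂_2: C_2 → C_1 acts by ∂[p,q,r] = [q,r] − [p,r] + [p,q]. For instance
  ∂bcf = cf − bf + bc,
  ∂acd = cd − ad + ac.
The resulting 24×16 matrix has rank 15, and its Smith normal form has invariant factors (1,1,1,1,1,1,1,1,1,1,1,1,1,1,1).

Computing H_k = (kernel of ∂_k) / (image of ∂_{k+1}):

  H_0: rank C_0 − rank ∂_1 = 8 − 7 = 1, and the invariant factors of ∂_1 are all 1, so H_0 ≅ Z.
  H_1: rank ker ∂_1 − rank ∂_2 = (24 − 7) − 15 = 2, and the invariant factors of ∂_2 are all 1, so H_1 ≅ Z^2.
  H_2: rank ker ∂_2 − rank ∂_3 = (16 − 15) − 0 = 1, and there is no ∂_3, so H_2 ≅ Z.

As a check, the Euler characteristic is 8 − 24 + 16 = 0, which agrees with 1 − 2 + 1 = 0.
(K is a triangulation of the torus T^2.)

H_0 = Z,  H_1 = Z^2,  H_2 = Z.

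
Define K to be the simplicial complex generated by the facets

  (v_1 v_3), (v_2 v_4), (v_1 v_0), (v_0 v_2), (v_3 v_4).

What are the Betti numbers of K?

Order the vertices as v_0 < v_1 < v_2 < v_3 < v_4. Listing each simplex with vertices in this order, K has dimension 1 with simplices:

  0-simplices (5): [v_0], [v_1], [v_2], [v_3], [v_4]
  1-simplices (5): [v_0,v_1], [v_0,v_2], [v_1,v_3], [v_2,v_4], [v_3,v_4]

so the chain groups are C_0 ≅ Z^5, C_1 ≅ Z^5.

Boundary ∂_1: C_1 → C_0 sends each edge [p,q] (with p < q) to q − p. For instance
  ∂[v_2,v_4] = [v_4] − [v_2].
The 5×5 boundary matrix has rank 4 and Smith normal form diag(1,1,1,1).

From H_k ≅ ker(∂_k) / im(∂_{k+1}) we obtain:

  H_0: rank C_0 − rank ∂_1 = 5 − 4 = 1, and the invariant factors of ∂_1 are all 1, so H_0 ≅ Z.
  H_1: rank ker ∂_1 − rank ∂_2 = (5 − 4) − 0 = 1, and there is no ∂_2, so H_1 ≅ Z.

(K is a triangulation of the circle S^1.)

Hence the Betti numbers are b_0 = 1, b_1 = 1.

b_0 = 1, b_1 = 1.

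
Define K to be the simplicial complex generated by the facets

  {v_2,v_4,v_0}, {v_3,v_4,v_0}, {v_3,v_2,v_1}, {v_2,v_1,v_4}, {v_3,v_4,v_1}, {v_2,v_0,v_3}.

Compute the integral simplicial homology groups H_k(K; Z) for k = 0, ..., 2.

H_0 ≅ Z,  H_1 = 0,  H_2 ≅ Z.

Take the total order v_0 < v_1 < v_2 < v_3 < v_4 on the vertex set. Then K (dimension 2) consists of the simplices:

  0-simplices (5): [v_0], [v_1], [v_2], [v_3], [v_4]
  1-simplices (9): [v_0,v_2], [v_0,v_3], [v_0,v_4], [v_1,v_2], [v_1,v_3], [v_1,v_4], [v_2,v_3], [v_2,v_4], [v_3,v_4]
  2-simplices (6): [v_0,v_2,v_3], [v_0,v_2,v_4], [v_0,v_3,v_4], [v_1,v_2,v_3], [v_1,v_2,v_4], [v_1,v_3,v_4]

so the chain groups are C_0 ≅ Z^5, C_1 ≅ Z^9, C_2 ≅ Z^6.

Boundary ∂_1: C_1 → C_0 is given by ∂[p,q] = [q] − [p]. For instance
  ∂[v_0,v_4] = [v_4] − [v_0].
This gives a 5×9 integer matrix of rank 4; reducing to Smith normal form yields diagonal entries (1,1,1,1).

Boundary ∂_2: C_2 → C_1 maps a triangle to the signed sum of its edges. For instance
  ∂[v_0,v_2,v_4] = [v_2,v_4] − [v_0,v_4] + [v_0,v_2],
  ∂[v_1,v_3,v_4] = [v_3,v_4] − [v_1,v_4] + [v_1,v_3].
As a 9×6 matrix over Z this has rank 5, with invariant factors (1,1,1,1,1).

Now H_k = ker ∂_k / im ∂_{k+1}, so:

  H_0: rank C_0 − rank ∂_1 = 5 − 4 = 1, and the invariant factors of ∂_1 are all 1, so H_0 = Z.
  H_1: rank ker ∂_1 − rank ∂_2 = (9 − 4) − 5 = 0, and the invariant factors of ∂_2 are all 1, so H_1 = 0.
  H_2: rank ker ∂_2 − rank ∂_3 = (6 − 5) − 0 = 1, and there is no ∂_3, so H_2 = Z.

As a check, the Euler characteristic is 5 − 9 + 6 = 2, which agrees with 1 − 0 + 1 = 2.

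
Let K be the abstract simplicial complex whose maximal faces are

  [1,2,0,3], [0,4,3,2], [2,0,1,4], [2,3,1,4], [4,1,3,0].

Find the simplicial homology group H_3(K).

H_3 ≅ Z.

Order the vertices as 0 < 1 < 2 < 3 < 4. Listing each simplex with vertices in this order, K has dimension 3 with simplices:

  0-simplices (5): [0], [1], [2], [3], [4]
  1-simplices (10): [0,1], [0,2], [0,3], [0,4], [1,2], [1,3], [1,4], [2,3], [2,4], [3,4]
  2-simplices (10): [0,1,2], [0,1,3], [0,1,4], [0,2,3], [0,2,4], [0,3,4], [1,2,3], [1,2,4], [1,3,4], [2,3,4]
  3-simplices (5): [0,1,2,3], [0,1,2,4], [0,1,3,4], [0,2,3,4], [1,2,3,4]

Hence C_0 ≅ Z^5, C_1 ≅ Z^10, C_2 ≅ Z^10, C_3 ≅ Z^5.

∂_1: C_1 → C_0 maps an edge to its endpoints' difference, ∂[p,q] = q − p. For instance
  ∂[0,2] = [2] − [0].
This gives a 5×10 integer matrix of rank 4; reducing to Smith normal form yields diagonal entries (1,1,1,1).

Boundary ∂_2: C_2 → C_1 sends each 2-simplex [p,q,r] to [q,r] − [p,r] + [p,q]. For instance
  ∂[2,3,4] = [3,4] − [2,4] + [2,3],
  ∂[0,1,2] = [1,2] − [0,2] + [0,1].
The 10×10 boundary matrix has rank 6 and Smith normal form diag(1,1,1,1,1,1).

∂_3: C_3 → C_2 sends each 3-simplex σ to the alternating sum Σ_i (−1)^i (σ with its i-th vertex removed). For instance
  ∂[0,1,3,4] = [1,3,4] − [0,3,4] + [0,1,4] − [0,1,3],
  ∂[0,1,2,3] = [1,2,3] − [0,2,3] + [0,1,3] − [0,1,2].
The 10×5 boundary matrix has rank 4 and Smith normal form diag(1,1,1,1).

Reading off H_k = ker ∂_k / im ∂_{k+1}:

  H_3: rank ker ∂_3 − rank ∂_4 = (5 − 4) − 0 = 1, and there is no ∂_4, so H_3 ≅ Z.

(K is a triangulation of the 3-sphere S^3.)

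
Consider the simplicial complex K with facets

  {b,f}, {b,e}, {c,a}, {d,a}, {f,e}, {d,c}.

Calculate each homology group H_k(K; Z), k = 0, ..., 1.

H_0 ≅ Z^2,  H_1 ≅ Z^2.

Fix the vertex order a < b < c < d < e < f and write every simplex with vertices in increasing order. Then dim K = 1 and the simplices of K are:

  0-simplices (6): a, b, c, d, e, f
  1-simplices (6): ac, ad, be, bf, cd, ef

so the chain groups are C_0 ≅ Z^6, C_1 ≅ Z^6.

Boundary ∂_1: C_1 → C_0 sends each edge [p,q] (with p < q) to q − p. For instance
  ∂cd = d − c.
As a 6×6 matrix over Z this has rank 4, with invariant factors (1,1,1,1).

Now H_k = ker ∂_k / im ∂_{k+1}, so:

  H_0: rank C_0 − rank ∂_1 = 6 − 4 = 2, and the invariant factors of ∂_1 are all 1, so H_0 = Z^2.
  H_1: rank ker ∂_1 − rank ∂_2 = (6 − 4) − 0 = 2, and there is no ∂_2, so H_1 = Z^2.

As a check, the Euler characteristic is 6 − 6 = 0, which agrees with 2 − 2 = 0.
(K is a triangulation of the disjoint union of the circle S^1 and the circle S^1.)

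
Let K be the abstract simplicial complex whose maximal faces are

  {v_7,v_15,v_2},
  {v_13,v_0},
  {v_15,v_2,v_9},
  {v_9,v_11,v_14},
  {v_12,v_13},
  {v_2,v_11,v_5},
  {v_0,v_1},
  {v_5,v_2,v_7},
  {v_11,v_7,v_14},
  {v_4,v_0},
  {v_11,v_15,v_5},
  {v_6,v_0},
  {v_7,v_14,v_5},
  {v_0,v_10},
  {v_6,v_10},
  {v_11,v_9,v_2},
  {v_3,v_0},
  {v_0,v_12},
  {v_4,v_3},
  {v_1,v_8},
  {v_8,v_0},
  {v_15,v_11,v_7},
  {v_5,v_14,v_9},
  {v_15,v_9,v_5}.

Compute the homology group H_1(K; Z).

H_1 ≅ Z^4 ⊕ Z_2.

K has 16 vertices, 30 edges, 12 triangles.
rank ∂_1 = 14, rank ∂_2 = 12 ⇒ b_1 = 30 − 14 − 12 = 4; ∂_2 has invariant factor(s) [2] giving torsion. So H_1 ≅ Z^4 ⊕ Z_2.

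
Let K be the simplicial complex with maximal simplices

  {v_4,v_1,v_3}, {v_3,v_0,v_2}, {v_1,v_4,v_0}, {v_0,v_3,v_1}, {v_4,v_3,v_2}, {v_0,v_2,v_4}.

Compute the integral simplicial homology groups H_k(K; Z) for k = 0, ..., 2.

We work with the vertex ordering v_0 < v_1 < v_2 < v_3 < v_4. The simplices of K, each written with vertices in increasing order, are:

  0-simplices (5): [v_0], [v_1], [v_2], [v_3], [v_4]
  1-simplices (9): [v_0,v_1], [v_0,v_2], [v_0,v_3], [v_0,v_4], [v_1,v_3], [v_1,v_4], [v_2,v_3], [v_2,v_4], [v_3,v_4]
  2-simplices (6): [v_0,v_1,v_3], [v_0,v_1,v_4], [v_0,v_2,v_3], [v_0,v_2,v_4], [v_1,v_3,v_4], [v_2,v_3,v_4]

Hence C_0 ≅ Z^5, C_1 ≅ Z^9, C_2 ≅ Z^6.

∂_1: C_1 → C_0 sends each edge [p,q] (with p < q) to q − p. For instance
  ∂[v_3,v_4] = [v_4] − [v_3].
As a 5×9 matrix over Z this has rank 4, with invariant factors (1,1,1,1).

Boundary ∂_2: C_2 → C_1 acts by ∂[p,q,r] = [q,r] − [p,r] + [p,q]. For instance
  ∂[v_2,v_3,v_4] = [v_3,v_4] − [v_2,v_4] + [v_2,v_3],
  ∂[v_0,v_2,v_4] = [v_2,v_4] − [v_0,v_4] + [v_0,v_2].
The resulting 9×6 matrix has rank 5, and its Smith normal form has invariant factors (1,1,1,1,1).

From H_k ≅ ker(∂_k) / im(∂_{k+1}) we obtain:

  H_0: rank C_0 − rank ∂_1 = 5 − 4 = 1, and the invariant factors of ∂_1 are all 1, so H_0 = Z.
  H_1: rank ker ∂_1 − rank ∂_2 = (9 − 4) − 5 = 0, and the invariant factors of ∂_2 are all 1, so H_1 = 0.
  H_2: rank ker ∂_2 − rank ∂_3 = (6 − 5) − 0 = 1, and there is no ∂_3, so H_2 = Z.

H_0 = Z,  H_1 = 0,  H_2 = Z.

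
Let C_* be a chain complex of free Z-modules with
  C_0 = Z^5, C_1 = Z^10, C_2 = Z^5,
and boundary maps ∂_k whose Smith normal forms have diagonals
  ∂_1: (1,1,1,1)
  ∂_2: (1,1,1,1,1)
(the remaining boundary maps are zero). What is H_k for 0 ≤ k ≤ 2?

H_0: b_0 = 5 − 0 − 4 = 1; torsion from ∂_1 factors > 1: none. So H_0 ≅ Z.
H_1: b_1 = 10 − 4 − 5 = 1; torsion from ∂_2 factors > 1: none. So H_1 ≅ Z.
H_2: b_2 = 5 − 5 − 0 = 0; torsion from ∂_3 factors > 1: none. So H_2 ≅ 0.

H_0 ≅ Z,  H_1 ≅ Z,  H_2 = 0.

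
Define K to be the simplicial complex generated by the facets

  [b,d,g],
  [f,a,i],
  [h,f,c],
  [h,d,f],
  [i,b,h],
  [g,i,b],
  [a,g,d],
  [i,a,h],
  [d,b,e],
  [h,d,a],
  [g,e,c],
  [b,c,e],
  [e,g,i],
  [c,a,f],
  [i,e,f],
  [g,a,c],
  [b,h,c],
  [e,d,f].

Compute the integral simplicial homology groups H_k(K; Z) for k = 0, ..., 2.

We work with the vertex ordering a < b < c < d < e < f < g < h < i. The simplices of K, each written with vertices in increasing order, are:

  0-simplices (9): a, b, c, d, e, f, g, h, i
  1-simplices (27): ac, ad, af, ag, ah, ai, bc, bd, be, bg, bh, bi, ce, cf, cg, ch, de, df, dg, dh, ef, eg, ei, fh, fi, gi, hi
  2-simplices (18): acf, acg, adg, adh, afi, ahi, bce, bch, bde, bdg, bgi, bhi, ceg, cfh, def, dfh, efi, egi

giving chain groups C_0 ≅ Z^9, C_1 ≅ Z^27, C_2 ≅ Z^18.

The boundary map ∂_1: C_1 → C_0 sends each edge [p,q] (with p < q) to q − p. For instance
  ∂df = f − d.
The resulting 9×27 matrix has rank 8, and its Smith normal form has invariant factors (1,1,1,1,1,1,1,1).

Boundary ∂_2: C_2 → C_1 maps a triangle to the signed sum of its edges. For instance
  ∂afi = fi − ai + af,
  ∂bgi = gi − bi + bg.
As a 27×18 matrix over Z this has rank 18, with invariant factors (1,1,1,1,1,1,1,1,1,1,1,1,1,1,1,1,1,2).

Reading off H_k = ker ∂_k / im ∂_{k+1}:

  H_0: rank C_0 − rank ∂_1 = 9 − 8 = 1, and the invariant factors of ∂_1 are all 1, so H_0 = Z.
  H_1: rank ker ∂_1 − rank ∂_2 = (27 − 8) − 18 = 1, and ∂_2 has invariant factor 2 > 1, so H_1 = Z × Z/2.
  H_2: rank ker ∂_2 − rank ∂_3 = (18 − 18) − 0 = 0, and there is no ∂_3, so H_2 = 0.

As a check, the Euler characteristic is 9 − 27 + 18 = 0, which agrees with 1 − 1 + 0 = 0.

H_0 = Z,  H_1 = Z × Z/2,  H_2 = 0.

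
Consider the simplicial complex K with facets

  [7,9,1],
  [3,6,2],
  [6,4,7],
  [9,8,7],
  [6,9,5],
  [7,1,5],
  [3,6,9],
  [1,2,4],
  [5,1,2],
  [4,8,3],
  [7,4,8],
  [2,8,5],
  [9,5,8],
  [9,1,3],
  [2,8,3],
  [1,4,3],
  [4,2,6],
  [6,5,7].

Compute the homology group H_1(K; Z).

H_1 ≅ Z ⊕ Z_2.

We work with the vertex ordering 1 < 2 < 3 < 4 < 5 < 6 < 7 < 8 < 9. The simplices of K, each written with vertices in increasing order, are:

  0-simplices (9): [1], [2], [3], [4], [5], [6], [7], [8], [9]
  1-simplices (27): (27 of them)
  2-simplices (18): [1,2,4], [1,2,5], [1,3,4], [1,3,9], [1,5,7], [1,7,9], [2,3,6], [2,3,8], [2,4,6], [2,5,8], [3,4,8], [3,6,9], [4,6,7], [4,7,8], [5,6,7], [5,6,9], [5,8,9], [7,8,9]

giving chain groups C_0 ≅ Z^9, C_1 ≅ Z^27, C_2 ≅ Z^18.

The boundary map ∂_1: C_1 → C_0 sends each edge [p,q] (with p < q) to q − p.
As a 9×27 matrix over Z this has rank 8, with invariant factors (1,1,1,1,1,1,1,1).

Boundary ∂_2: C_2 → C_1 acts by ∂[p,q,r] = [q,r] − [p,r] + [p,q]. For instance
  ∂[1,2,5] = [2,5] − [1,5] + [1,2],
  ∂[4,6,7] = [6,7] − [4,7] + [4,6].
As a 27×18 matrix over Z this has rank 18, with invariant factors (1,1,1,1,1,1,1,1,1,1,1,1,1,1,1,1,1,2).

Computing H_k = (kernel of ∂_k) / (image of ∂_{k+1}):

  H_1: rank ker ∂_1 − rank ∂_2 = (27 − 8) − 18 = 1, and ∂_2 has invariant factor 2 > 1, so H_1 = Z ⊕ Z_2.

(K is a triangulation of the Klein bottle.)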